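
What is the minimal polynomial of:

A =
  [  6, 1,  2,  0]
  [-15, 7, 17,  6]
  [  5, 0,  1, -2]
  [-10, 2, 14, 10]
x^3 - 18*x^2 + 108*x - 216

The characteristic polynomial is χ_A(x) = (x - 6)^4, so the eigenvalues are known. The minimal polynomial is
  m_A(x) = Π_λ (x − λ)^{k_λ}
where k_λ is the size of the *largest* Jordan block for λ (equivalently, the smallest k with (A − λI)^k v = 0 for every generalised eigenvector v of λ).

  λ = 6: largest Jordan block has size 3, contributing (x − 6)^3

So m_A(x) = (x - 6)^3 = x^3 - 18*x^2 + 108*x - 216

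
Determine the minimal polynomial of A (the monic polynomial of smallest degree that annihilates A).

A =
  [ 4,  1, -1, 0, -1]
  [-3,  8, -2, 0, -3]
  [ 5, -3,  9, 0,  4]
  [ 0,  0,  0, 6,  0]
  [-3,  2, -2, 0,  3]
x^3 - 18*x^2 + 108*x - 216

The characteristic polynomial is χ_A(x) = (x - 6)^5, so the eigenvalues are known. The minimal polynomial is
  m_A(x) = Π_λ (x − λ)^{k_λ}
where k_λ is the size of the *largest* Jordan block for λ (equivalently, the smallest k with (A − λI)^k v = 0 for every generalised eigenvector v of λ).

  λ = 6: largest Jordan block has size 3, contributing (x − 6)^3

So m_A(x) = (x - 6)^3 = x^3 - 18*x^2 + 108*x - 216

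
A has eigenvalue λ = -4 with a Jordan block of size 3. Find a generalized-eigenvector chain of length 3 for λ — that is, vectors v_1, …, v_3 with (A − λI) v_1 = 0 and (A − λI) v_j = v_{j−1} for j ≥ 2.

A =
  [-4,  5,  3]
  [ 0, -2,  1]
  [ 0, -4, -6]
A Jordan chain for λ = -4 of length 3:
v_1 = (-2, 0, 0)ᵀ
v_2 = (5, 2, -4)ᵀ
v_3 = (0, 1, 0)ᵀ

Let N = A − (-4)·I. We want v_3 with N^3 v_3 = 0 but N^2 v_3 ≠ 0; then v_{j-1} := N · v_j for j = 3, …, 2.

Pick v_3 = (0, 1, 0)ᵀ.
Then v_2 = N · v_3 = (5, 2, -4)ᵀ.
Then v_1 = N · v_2 = (-2, 0, 0)ᵀ.

Sanity check: (A − (-4)·I) v_1 = (0, 0, 0)ᵀ = 0. ✓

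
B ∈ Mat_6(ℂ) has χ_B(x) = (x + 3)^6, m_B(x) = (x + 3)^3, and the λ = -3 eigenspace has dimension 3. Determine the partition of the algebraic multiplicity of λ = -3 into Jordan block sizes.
Block sizes for λ = -3: [3, 2, 1]

Step 1 — from the characteristic polynomial, algebraic multiplicity of λ = -3 is 6. From dim ker(B − (-3)·I) = 3, there are exactly 3 Jordan blocks for λ = -3.
Step 2 — from the minimal polynomial, the factor (x + 3)^3 tells us the largest block for λ = -3 has size 3.
Step 3 — with total size 6, 3 blocks, and largest block 3, the block sizes (in nonincreasing order) are [3, 2, 1].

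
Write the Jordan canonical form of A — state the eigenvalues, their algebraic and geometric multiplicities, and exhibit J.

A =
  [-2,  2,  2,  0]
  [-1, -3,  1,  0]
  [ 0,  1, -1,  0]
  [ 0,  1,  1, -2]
J_3(-2) ⊕ J_1(-2)

The characteristic polynomial is
  det(x·I − A) = x^4 + 8*x^3 + 24*x^2 + 32*x + 16 = (x + 2)^4

Eigenvalues and multiplicities (the geometric multiplicity of λ is n − rank(A − λI), which equals the number of Jordan blocks for λ):
  λ = -2: algebraic multiplicity = 4, geometric multiplicity = 2

Determining the block sizes for each eigenvalue:
  λ = -2: with am = 4 and gm = 2, the partition is not yet determined (e.g. several partitions of 4 into 2 parts exist). Let N = A − (-2)·I. Computing rank(N^1) = 2, rank(N^2) = 1, rank(N^3) = 0; the number of blocks of size ≥ j is rank(N^{j−1}) − rank(N^j), giving [2, 1, 1]. So we have 1 block(s) of size 3, 1 block(s) of size 1 → block sizes [3, 1]

Assembling the blocks gives a Jordan form
J =
  [-2,  1,  0,  0]
  [ 0, -2,  1,  0]
  [ 0,  0, -2,  0]
  [ 0,  0,  0, -2]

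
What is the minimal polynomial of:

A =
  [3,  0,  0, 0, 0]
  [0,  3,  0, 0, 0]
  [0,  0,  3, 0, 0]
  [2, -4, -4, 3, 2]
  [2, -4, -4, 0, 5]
x^2 - 8*x + 15

The characteristic polynomial is χ_A(x) = (x - 5)*(x - 3)^4, so the eigenvalues are known. The minimal polynomial is
  m_A(x) = Π_λ (x − λ)^{k_λ}
where k_λ is the size of the *largest* Jordan block for λ (equivalently, the smallest k with (A − λI)^k v = 0 for every generalised eigenvector v of λ).

  λ = 3: largest Jordan block has size 1, contributing (x − 3)
  λ = 5: largest Jordan block has size 1, contributing (x − 5)

So m_A(x) = (x - 5)*(x - 3) = x^2 - 8*x + 15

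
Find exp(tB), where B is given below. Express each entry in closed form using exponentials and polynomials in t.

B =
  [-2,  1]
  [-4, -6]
e^{tB} =
  [2*t*exp(-4*t) + exp(-4*t), t*exp(-4*t)]
  [-4*t*exp(-4*t), -2*t*exp(-4*t) + exp(-4*t)]

Strategy: write B = P · J · P⁻¹ where J is a Jordan canonical form, so e^{tB} = P · e^{tJ} · P⁻¹, and e^{tJ} can be computed block-by-block.

B has Jordan form
J =
  [-4,  1]
  [ 0, -4]
(up to reordering of blocks).

Per-block formulas:
  For a 2×2 Jordan block J_2(-4): exp(t · J_2(-4)) = e^(-4t)·(I + t·N), where N is the 2×2 nilpotent shift.

After assembling e^{tJ} and conjugating by P, we get:

e^{tB} =
  [2*t*exp(-4*t) + exp(-4*t), t*exp(-4*t)]
  [-4*t*exp(-4*t), -2*t*exp(-4*t) + exp(-4*t)]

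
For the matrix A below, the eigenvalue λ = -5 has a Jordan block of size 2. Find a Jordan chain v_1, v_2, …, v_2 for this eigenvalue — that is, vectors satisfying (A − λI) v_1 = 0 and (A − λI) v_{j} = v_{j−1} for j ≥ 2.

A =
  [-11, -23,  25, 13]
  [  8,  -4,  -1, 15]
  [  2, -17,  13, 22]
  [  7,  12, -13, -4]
A Jordan chain for λ = -5 of length 2:
v_1 = (2, 0, 1, -1)ᵀ
v_2 = (0, 1, 1, 0)ᵀ

Let N = A − (-5)·I. We want v_2 with N^2 v_2 = 0 but N^1 v_2 ≠ 0; then v_{j-1} := N · v_j for j = 2, …, 2.

Pick v_2 = (0, 1, 1, 0)ᵀ.
Then v_1 = N · v_2 = (2, 0, 1, -1)ᵀ.

Sanity check: (A − (-5)·I) v_1 = (0, 0, 0, 0)ᵀ = 0. ✓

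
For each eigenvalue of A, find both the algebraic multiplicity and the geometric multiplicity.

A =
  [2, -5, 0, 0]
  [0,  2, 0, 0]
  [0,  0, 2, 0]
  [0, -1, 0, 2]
λ = 2: alg = 4, geom = 3

Step 1 — factor the characteristic polynomial to read off the algebraic multiplicities:
  χ_A(x) = (x - 2)^4

Step 2 — compute geometric multiplicities via the rank-nullity identity g(λ) = n − rank(A − λI):
  rank(A − (2)·I) = 1, so dim ker(A − (2)·I) = n − 1 = 3

Summary:
  λ = 2: algebraic multiplicity = 4, geometric multiplicity = 3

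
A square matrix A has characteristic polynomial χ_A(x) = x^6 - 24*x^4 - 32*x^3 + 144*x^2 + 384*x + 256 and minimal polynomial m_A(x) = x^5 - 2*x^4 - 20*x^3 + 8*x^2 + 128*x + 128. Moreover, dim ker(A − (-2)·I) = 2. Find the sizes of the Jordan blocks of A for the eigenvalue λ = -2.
Block sizes for λ = -2: [3, 1]

Step 1 — from the characteristic polynomial, algebraic multiplicity of λ = -2 is 4. From dim ker(A − (-2)·I) = 2, there are exactly 2 Jordan blocks for λ = -2.
Step 2 — from the minimal polynomial, the factor (x + 2)^3 tells us the largest block for λ = -2 has size 3.
Step 3 — with total size 4, 2 blocks, and largest block 3, the block sizes (in nonincreasing order) are [3, 1].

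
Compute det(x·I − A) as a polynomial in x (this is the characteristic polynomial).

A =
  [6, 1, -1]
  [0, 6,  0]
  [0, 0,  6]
x^3 - 18*x^2 + 108*x - 216

Expanding det(x·I − A) (e.g. by cofactor expansion or by noting that A is similar to its Jordan form J, which has the same characteristic polynomial as A) gives
  χ_A(x) = x^3 - 18*x^2 + 108*x - 216
which factors as (x - 6)^3. The eigenvalues (with algebraic multiplicities) are λ = 6 with multiplicity 3.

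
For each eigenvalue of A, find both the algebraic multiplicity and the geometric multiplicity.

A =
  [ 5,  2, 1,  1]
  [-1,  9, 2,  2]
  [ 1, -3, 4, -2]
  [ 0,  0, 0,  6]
λ = 6: alg = 4, geom = 2

Step 1 — factor the characteristic polynomial to read off the algebraic multiplicities:
  χ_A(x) = (x - 6)^4

Step 2 — compute geometric multiplicities via the rank-nullity identity g(λ) = n − rank(A − λI):
  rank(A − (6)·I) = 2, so dim ker(A − (6)·I) = n − 2 = 2

Summary:
  λ = 6: algebraic multiplicity = 4, geometric multiplicity = 2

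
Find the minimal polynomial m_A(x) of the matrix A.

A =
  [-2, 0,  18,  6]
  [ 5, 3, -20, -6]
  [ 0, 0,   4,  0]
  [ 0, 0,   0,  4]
x^3 - 5*x^2 - 2*x + 24

The characteristic polynomial is χ_A(x) = (x - 4)^2*(x - 3)*(x + 2), so the eigenvalues are known. The minimal polynomial is
  m_A(x) = Π_λ (x − λ)^{k_λ}
where k_λ is the size of the *largest* Jordan block for λ (equivalently, the smallest k with (A − λI)^k v = 0 for every generalised eigenvector v of λ).

  λ = -2: largest Jordan block has size 1, contributing (x + 2)
  λ = 3: largest Jordan block has size 1, contributing (x − 3)
  λ = 4: largest Jordan block has size 1, contributing (x − 4)

So m_A(x) = (x - 4)*(x - 3)*(x + 2) = x^3 - 5*x^2 - 2*x + 24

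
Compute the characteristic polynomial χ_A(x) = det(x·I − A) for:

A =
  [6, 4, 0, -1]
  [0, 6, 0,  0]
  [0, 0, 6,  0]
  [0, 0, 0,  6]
x^4 - 24*x^3 + 216*x^2 - 864*x + 1296

Expanding det(x·I − A) (e.g. by cofactor expansion or by noting that A is similar to its Jordan form J, which has the same characteristic polynomial as A) gives
  χ_A(x) = x^4 - 24*x^3 + 216*x^2 - 864*x + 1296
which factors as (x - 6)^4. The eigenvalues (with algebraic multiplicities) are λ = 6 with multiplicity 4.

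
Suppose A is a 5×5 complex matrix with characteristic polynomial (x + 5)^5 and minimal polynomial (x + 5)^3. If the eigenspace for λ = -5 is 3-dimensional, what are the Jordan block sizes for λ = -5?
Block sizes for λ = -5: [3, 1, 1]

Step 1 — from the characteristic polynomial, algebraic multiplicity of λ = -5 is 5. From dim ker(A − (-5)·I) = 3, there are exactly 3 Jordan blocks for λ = -5.
Step 2 — from the minimal polynomial, the factor (x + 5)^3 tells us the largest block for λ = -5 has size 3.
Step 3 — with total size 5, 3 blocks, and largest block 3, the block sizes (in nonincreasing order) are [3, 1, 1].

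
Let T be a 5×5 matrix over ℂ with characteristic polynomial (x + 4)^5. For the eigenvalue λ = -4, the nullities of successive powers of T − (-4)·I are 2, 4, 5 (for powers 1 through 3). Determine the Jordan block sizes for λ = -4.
Block sizes for λ = -4: [3, 2]

From the dimensions of kernels of powers, the number of Jordan blocks of size at least j is d_j − d_{j−1} where d_j = dim ker(N^j) (with d_0 = 0). Computing the differences gives [2, 2, 1].
The number of blocks of size exactly k is (#blocks of size ≥ k) − (#blocks of size ≥ k + 1), so the partition is: 1 block(s) of size 2, 1 block(s) of size 3.
In nonincreasing order the block sizes are [3, 2].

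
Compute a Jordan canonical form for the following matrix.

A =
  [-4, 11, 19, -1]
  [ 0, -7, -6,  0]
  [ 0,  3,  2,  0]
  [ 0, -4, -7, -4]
J_3(-4) ⊕ J_1(-1)

The characteristic polynomial is
  det(x·I − A) = x^4 + 13*x^3 + 60*x^2 + 112*x + 64 = (x + 1)*(x + 4)^3

Eigenvalues and multiplicities (the geometric multiplicity of λ is n − rank(A − λI), which equals the number of Jordan blocks for λ):
  λ = -4: algebraic multiplicity = 3, geometric multiplicity = 1
  λ = -1: algebraic multiplicity = 1, geometric multiplicity = 1

Determining the block sizes for each eigenvalue:
  λ = -4: one block (gm = 1), so the single block has size am = 3 → block sizes [3]
  λ = -1: one block (gm = 1), so the single block has size am = 1 → block sizes [1]

Assembling the blocks gives a Jordan form
J =
  [-4,  1,  0,  0]
  [ 0, -4,  1,  0]
  [ 0,  0, -4,  0]
  [ 0,  0,  0, -1]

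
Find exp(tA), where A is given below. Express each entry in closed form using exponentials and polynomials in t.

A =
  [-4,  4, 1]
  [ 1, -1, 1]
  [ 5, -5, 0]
e^{tA} =
  [t + exp(-5*t), -t + 1 - exp(-5*t), t]
  [t, 1 - t, t]
  [1 - exp(-5*t), -1 + exp(-5*t), 1]

Strategy: write A = P · J · P⁻¹ where J is a Jordan canonical form, so e^{tA} = P · e^{tJ} · P⁻¹, and e^{tJ} can be computed block-by-block.

A has Jordan form
J =
  [-5, 0, 0]
  [ 0, 0, 1]
  [ 0, 0, 0]
(up to reordering of blocks).

Per-block formulas:
  For a 1×1 block at λ = -5: exp(t · [-5]) = [e^(-5t)].
  For a 2×2 Jordan block J_2(0): exp(t · J_2(0)) = e^(0t)·(I + t·N), where N is the 2×2 nilpotent shift.

After assembling e^{tJ} and conjugating by P, we get:

e^{tA} =
  [t + exp(-5*t), -t + 1 - exp(-5*t), t]
  [t, 1 - t, t]
  [1 - exp(-5*t), -1 + exp(-5*t), 1]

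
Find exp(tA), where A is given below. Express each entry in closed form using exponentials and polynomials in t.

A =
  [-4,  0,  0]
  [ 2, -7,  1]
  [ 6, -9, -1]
e^{tA} =
  [exp(-4*t), 0, 0]
  [2*t*exp(-4*t), -3*t*exp(-4*t) + exp(-4*t), t*exp(-4*t)]
  [6*t*exp(-4*t), -9*t*exp(-4*t), 3*t*exp(-4*t) + exp(-4*t)]

Strategy: write A = P · J · P⁻¹ where J is a Jordan canonical form, so e^{tA} = P · e^{tJ} · P⁻¹, and e^{tJ} can be computed block-by-block.

A has Jordan form
J =
  [-4,  1,  0]
  [ 0, -4,  0]
  [ 0,  0, -4]
(up to reordering of blocks).

Per-block formulas:
  For a 2×2 Jordan block J_2(-4): exp(t · J_2(-4)) = e^(-4t)·(I + t·N), where N is the 2×2 nilpotent shift.
  For a 1×1 block at λ = -4: exp(t · [-4]) = [e^(-4t)].

After assembling e^{tJ} and conjugating by P, we get:

e^{tA} =
  [exp(-4*t), 0, 0]
  [2*t*exp(-4*t), -3*t*exp(-4*t) + exp(-4*t), t*exp(-4*t)]
  [6*t*exp(-4*t), -9*t*exp(-4*t), 3*t*exp(-4*t) + exp(-4*t)]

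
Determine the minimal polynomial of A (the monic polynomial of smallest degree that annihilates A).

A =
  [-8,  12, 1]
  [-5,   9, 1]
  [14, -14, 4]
x^3 - 5*x^2 - 8*x + 48

The characteristic polynomial is χ_A(x) = (x - 4)^2*(x + 3), so the eigenvalues are known. The minimal polynomial is
  m_A(x) = Π_λ (x − λ)^{k_λ}
where k_λ is the size of the *largest* Jordan block for λ (equivalently, the smallest k with (A − λI)^k v = 0 for every generalised eigenvector v of λ).

  λ = -3: largest Jordan block has size 1, contributing (x + 3)
  λ = 4: largest Jordan block has size 2, contributing (x − 4)^2

So m_A(x) = (x - 4)^2*(x + 3) = x^3 - 5*x^2 - 8*x + 48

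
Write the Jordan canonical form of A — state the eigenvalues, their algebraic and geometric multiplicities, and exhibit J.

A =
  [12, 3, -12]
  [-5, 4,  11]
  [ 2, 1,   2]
J_3(6)

The characteristic polynomial is
  det(x·I − A) = x^3 - 18*x^2 + 108*x - 216 = (x - 6)^3

Eigenvalues and multiplicities (the geometric multiplicity of λ is n − rank(A − λI), which equals the number of Jordan blocks for λ):
  λ = 6: algebraic multiplicity = 3, geometric multiplicity = 1

Determining the block sizes for each eigenvalue:
  λ = 6: one block (gm = 1), so the single block has size am = 3 → block sizes [3]

Assembling the blocks gives a Jordan form
J =
  [6, 1, 0]
  [0, 6, 1]
  [0, 0, 6]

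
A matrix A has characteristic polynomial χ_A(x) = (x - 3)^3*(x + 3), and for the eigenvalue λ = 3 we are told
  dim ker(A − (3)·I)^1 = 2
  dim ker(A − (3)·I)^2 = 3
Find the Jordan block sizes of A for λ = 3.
Block sizes for λ = 3: [2, 1]

From the dimensions of kernels of powers, the number of Jordan blocks of size at least j is d_j − d_{j−1} where d_j = dim ker(N^j) (with d_0 = 0). Computing the differences gives [2, 1].
The number of blocks of size exactly k is (#blocks of size ≥ k) − (#blocks of size ≥ k + 1), so the partition is: 1 block(s) of size 1, 1 block(s) of size 2.
In nonincreasing order the block sizes are [2, 1].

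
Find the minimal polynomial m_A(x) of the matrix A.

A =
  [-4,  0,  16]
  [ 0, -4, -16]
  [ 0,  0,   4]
x^2 - 16

The characteristic polynomial is χ_A(x) = (x - 4)*(x + 4)^2, so the eigenvalues are known. The minimal polynomial is
  m_A(x) = Π_λ (x − λ)^{k_λ}
where k_λ is the size of the *largest* Jordan block for λ (equivalently, the smallest k with (A − λI)^k v = 0 for every generalised eigenvector v of λ).

  λ = -4: largest Jordan block has size 1, contributing (x + 4)
  λ = 4: largest Jordan block has size 1, contributing (x − 4)

So m_A(x) = (x - 4)*(x + 4) = x^2 - 16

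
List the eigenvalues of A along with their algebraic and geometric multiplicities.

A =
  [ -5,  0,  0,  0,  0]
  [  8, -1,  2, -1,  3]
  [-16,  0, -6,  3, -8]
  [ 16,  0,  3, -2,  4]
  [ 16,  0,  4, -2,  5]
λ = -5: alg = 1, geom = 1; λ = -1: alg = 4, geom = 2

Step 1 — factor the characteristic polynomial to read off the algebraic multiplicities:
  χ_A(x) = (x + 1)^4*(x + 5)

Step 2 — compute geometric multiplicities via the rank-nullity identity g(λ) = n − rank(A − λI):
  rank(A − (-5)·I) = 4, so dim ker(A − (-5)·I) = n − 4 = 1
  rank(A − (-1)·I) = 3, so dim ker(A − (-1)·I) = n − 3 = 2

Summary:
  λ = -5: algebraic multiplicity = 1, geometric multiplicity = 1
  λ = -1: algebraic multiplicity = 4, geometric multiplicity = 2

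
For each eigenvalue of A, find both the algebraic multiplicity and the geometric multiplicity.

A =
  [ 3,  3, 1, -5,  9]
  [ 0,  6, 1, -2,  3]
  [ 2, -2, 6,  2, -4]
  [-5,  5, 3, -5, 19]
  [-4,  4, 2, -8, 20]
λ = 6: alg = 5, geom = 3

Step 1 — factor the characteristic polynomial to read off the algebraic multiplicities:
  χ_A(x) = (x - 6)^5

Step 2 — compute geometric multiplicities via the rank-nullity identity g(λ) = n − rank(A − λI):
  rank(A − (6)·I) = 2, so dim ker(A − (6)·I) = n − 2 = 3

Summary:
  λ = 6: algebraic multiplicity = 5, geometric multiplicity = 3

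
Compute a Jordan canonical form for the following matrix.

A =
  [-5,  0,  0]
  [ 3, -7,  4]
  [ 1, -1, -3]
J_3(-5)

The characteristic polynomial is
  det(x·I − A) = x^3 + 15*x^2 + 75*x + 125 = (x + 5)^3

Eigenvalues and multiplicities (the geometric multiplicity of λ is n − rank(A − λI), which equals the number of Jordan blocks for λ):
  λ = -5: algebraic multiplicity = 3, geometric multiplicity = 1

Determining the block sizes for each eigenvalue:
  λ = -5: one block (gm = 1), so the single block has size am = 3 → block sizes [3]

Assembling the blocks gives a Jordan form
J =
  [-5,  1,  0]
  [ 0, -5,  1]
  [ 0,  0, -5]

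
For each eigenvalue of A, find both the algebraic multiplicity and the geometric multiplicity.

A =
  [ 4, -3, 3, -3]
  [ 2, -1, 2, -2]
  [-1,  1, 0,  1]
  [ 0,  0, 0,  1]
λ = 1: alg = 4, geom = 3

Step 1 — factor the characteristic polynomial to read off the algebraic multiplicities:
  χ_A(x) = (x - 1)^4

Step 2 — compute geometric multiplicities via the rank-nullity identity g(λ) = n − rank(A − λI):
  rank(A − (1)·I) = 1, so dim ker(A − (1)·I) = n − 1 = 3

Summary:
  λ = 1: algebraic multiplicity = 4, geometric multiplicity = 3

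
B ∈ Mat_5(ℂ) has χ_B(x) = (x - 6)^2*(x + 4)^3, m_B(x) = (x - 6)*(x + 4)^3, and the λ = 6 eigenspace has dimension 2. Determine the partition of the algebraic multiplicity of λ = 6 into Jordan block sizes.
Block sizes for λ = 6: [1, 1]

Step 1 — from the characteristic polynomial, algebraic multiplicity of λ = 6 is 2. From dim ker(B − (6)·I) = 2, there are exactly 2 Jordan blocks for λ = 6.
Step 2 — from the minimal polynomial, the factor (x − 6) tells us the largest block for λ = 6 has size 1.
Step 3 — with total size 2, 2 blocks, and largest block 1, the block sizes (in nonincreasing order) are [1, 1].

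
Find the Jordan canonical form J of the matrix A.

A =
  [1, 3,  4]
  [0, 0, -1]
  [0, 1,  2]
J_3(1)

The characteristic polynomial is
  det(x·I − A) = x^3 - 3*x^2 + 3*x - 1 = (x - 1)^3

Eigenvalues and multiplicities (the geometric multiplicity of λ is n − rank(A − λI), which equals the number of Jordan blocks for λ):
  λ = 1: algebraic multiplicity = 3, geometric multiplicity = 1

Determining the block sizes for each eigenvalue:
  λ = 1: one block (gm = 1), so the single block has size am = 3 → block sizes [3]

Assembling the blocks gives a Jordan form
J =
  [1, 1, 0]
  [0, 1, 1]
  [0, 0, 1]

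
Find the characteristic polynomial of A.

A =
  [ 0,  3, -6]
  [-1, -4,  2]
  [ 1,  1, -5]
x^3 + 9*x^2 + 27*x + 27

Expanding det(x·I − A) (e.g. by cofactor expansion or by noting that A is similar to its Jordan form J, which has the same characteristic polynomial as A) gives
  χ_A(x) = x^3 + 9*x^2 + 27*x + 27
which factors as (x + 3)^3. The eigenvalues (with algebraic multiplicities) are λ = -3 with multiplicity 3.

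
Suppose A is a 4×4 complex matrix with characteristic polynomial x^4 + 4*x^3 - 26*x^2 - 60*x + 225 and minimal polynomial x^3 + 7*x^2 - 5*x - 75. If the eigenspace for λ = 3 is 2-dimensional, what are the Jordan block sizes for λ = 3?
Block sizes for λ = 3: [1, 1]

Step 1 — from the characteristic polynomial, algebraic multiplicity of λ = 3 is 2. From dim ker(A − (3)·I) = 2, there are exactly 2 Jordan blocks for λ = 3.
Step 2 — from the minimal polynomial, the factor (x − 3) tells us the largest block for λ = 3 has size 1.
Step 3 — with total size 2, 2 blocks, and largest block 1, the block sizes (in nonincreasing order) are [1, 1].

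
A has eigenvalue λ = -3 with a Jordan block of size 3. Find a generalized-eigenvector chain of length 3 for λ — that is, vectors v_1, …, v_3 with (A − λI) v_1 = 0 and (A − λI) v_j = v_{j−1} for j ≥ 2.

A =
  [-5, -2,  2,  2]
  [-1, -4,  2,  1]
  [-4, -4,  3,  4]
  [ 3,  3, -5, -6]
A Jordan chain for λ = -3 of length 3:
v_1 = (4, -2, 0, 2)ᵀ
v_2 = (-2, -1, -4, 3)ᵀ
v_3 = (1, 0, 0, 0)ᵀ

Let N = A − (-3)·I. We want v_3 with N^3 v_3 = 0 but N^2 v_3 ≠ 0; then v_{j-1} := N · v_j for j = 3, …, 2.

Pick v_3 = (1, 0, 0, 0)ᵀ.
Then v_2 = N · v_3 = (-2, -1, -4, 3)ᵀ.
Then v_1 = N · v_2 = (4, -2, 0, 2)ᵀ.

Sanity check: (A − (-3)·I) v_1 = (0, 0, 0, 0)ᵀ = 0. ✓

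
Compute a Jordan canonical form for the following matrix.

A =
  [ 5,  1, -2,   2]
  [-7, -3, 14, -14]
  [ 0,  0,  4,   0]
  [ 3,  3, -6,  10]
J_2(4) ⊕ J_1(4) ⊕ J_1(4)

The characteristic polynomial is
  det(x·I − A) = x^4 - 16*x^3 + 96*x^2 - 256*x + 256 = (x - 4)^4

Eigenvalues and multiplicities (the geometric multiplicity of λ is n − rank(A − λI), which equals the number of Jordan blocks for λ):
  λ = 4: algebraic multiplicity = 4, geometric multiplicity = 3

Determining the block sizes for each eigenvalue:
  λ = 4: 3 blocks summing to 4 forces exactly one block of size 2 and the rest size 1 → block sizes [2, 1, 1]

Assembling the blocks gives a Jordan form
J =
  [4, 1, 0, 0]
  [0, 4, 0, 0]
  [0, 0, 4, 0]
  [0, 0, 0, 4]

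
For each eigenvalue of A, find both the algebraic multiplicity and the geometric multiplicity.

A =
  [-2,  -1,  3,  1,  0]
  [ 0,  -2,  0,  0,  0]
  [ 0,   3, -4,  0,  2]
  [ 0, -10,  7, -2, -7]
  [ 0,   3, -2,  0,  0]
λ = -2: alg = 5, geom = 2

Step 1 — factor the characteristic polynomial to read off the algebraic multiplicities:
  χ_A(x) = (x + 2)^5

Step 2 — compute geometric multiplicities via the rank-nullity identity g(λ) = n − rank(A − λI):
  rank(A − (-2)·I) = 3, so dim ker(A − (-2)·I) = n − 3 = 2

Summary:
  λ = -2: algebraic multiplicity = 5, geometric multiplicity = 2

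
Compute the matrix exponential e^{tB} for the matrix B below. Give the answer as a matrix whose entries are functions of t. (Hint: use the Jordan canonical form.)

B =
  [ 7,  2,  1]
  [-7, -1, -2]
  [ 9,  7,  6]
e^{tB} =
  [2*t^2*exp(4*t) + 3*t*exp(4*t) + exp(4*t), 3*t^2*exp(4*t)/2 + 2*t*exp(4*t), t^2*exp(4*t)/2 + t*exp(4*t)]
  [-2*t^2*exp(4*t) - 7*t*exp(4*t), -3*t^2*exp(4*t)/2 - 5*t*exp(4*t) + exp(4*t), -t^2*exp(4*t)/2 - 2*t*exp(4*t)]
  [-2*t^2*exp(4*t) + 9*t*exp(4*t), -3*t^2*exp(4*t)/2 + 7*t*exp(4*t), -t^2*exp(4*t)/2 + 2*t*exp(4*t) + exp(4*t)]

Strategy: write B = P · J · P⁻¹ where J is a Jordan canonical form, so e^{tB} = P · e^{tJ} · P⁻¹, and e^{tJ} can be computed block-by-block.

B has Jordan form
J =
  [4, 1, 0]
  [0, 4, 1]
  [0, 0, 4]
(up to reordering of blocks).

Per-block formulas:
  For a 3×3 Jordan block J_3(4): exp(t · J_3(4)) = e^(4t)·(I + t·N + (t^2/2)·N^2), where N is the 3×3 nilpotent shift.

After assembling e^{tJ} and conjugating by P, we get:

e^{tB} =
  [2*t^2*exp(4*t) + 3*t*exp(4*t) + exp(4*t), 3*t^2*exp(4*t)/2 + 2*t*exp(4*t), t^2*exp(4*t)/2 + t*exp(4*t)]
  [-2*t^2*exp(4*t) - 7*t*exp(4*t), -3*t^2*exp(4*t)/2 - 5*t*exp(4*t) + exp(4*t), -t^2*exp(4*t)/2 - 2*t*exp(4*t)]
  [-2*t^2*exp(4*t) + 9*t*exp(4*t), -3*t^2*exp(4*t)/2 + 7*t*exp(4*t), -t^2*exp(4*t)/2 + 2*t*exp(4*t) + exp(4*t)]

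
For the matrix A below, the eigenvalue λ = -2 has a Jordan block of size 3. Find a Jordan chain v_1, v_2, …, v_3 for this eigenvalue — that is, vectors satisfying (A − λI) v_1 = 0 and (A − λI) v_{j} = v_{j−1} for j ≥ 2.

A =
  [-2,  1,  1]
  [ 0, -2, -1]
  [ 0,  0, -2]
A Jordan chain for λ = -2 of length 3:
v_1 = (-1, 0, 0)ᵀ
v_2 = (1, -1, 0)ᵀ
v_3 = (0, 0, 1)ᵀ

Let N = A − (-2)·I. We want v_3 with N^3 v_3 = 0 but N^2 v_3 ≠ 0; then v_{j-1} := N · v_j for j = 3, …, 2.

Pick v_3 = (0, 0, 1)ᵀ.
Then v_2 = N · v_3 = (1, -1, 0)ᵀ.
Then v_1 = N · v_2 = (-1, 0, 0)ᵀ.

Sanity check: (A − (-2)·I) v_1 = (0, 0, 0)ᵀ = 0. ✓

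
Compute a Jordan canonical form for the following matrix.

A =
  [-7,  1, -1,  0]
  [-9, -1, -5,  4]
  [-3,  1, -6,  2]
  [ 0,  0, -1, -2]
J_3(-4) ⊕ J_1(-4)

The characteristic polynomial is
  det(x·I − A) = x^4 + 16*x^3 + 96*x^2 + 256*x + 256 = (x + 4)^4

Eigenvalues and multiplicities (the geometric multiplicity of λ is n − rank(A − λI), which equals the number of Jordan blocks for λ):
  λ = -4: algebraic multiplicity = 4, geometric multiplicity = 2

Determining the block sizes for each eigenvalue:
  λ = -4: with am = 4 and gm = 2, the partition is not yet determined (e.g. several partitions of 4 into 2 parts exist). Let N = A − (-4)·I. Computing rank(N^1) = 2, rank(N^2) = 1, rank(N^3) = 0; the number of blocks of size ≥ j is rank(N^{j−1}) − rank(N^j), giving [2, 1, 1]. So we have 1 block(s) of size 3, 1 block(s) of size 1 → block sizes [3, 1]

Assembling the blocks gives a Jordan form
J =
  [-4,  1,  0,  0]
  [ 0, -4,  1,  0]
  [ 0,  0, -4,  0]
  [ 0,  0,  0, -4]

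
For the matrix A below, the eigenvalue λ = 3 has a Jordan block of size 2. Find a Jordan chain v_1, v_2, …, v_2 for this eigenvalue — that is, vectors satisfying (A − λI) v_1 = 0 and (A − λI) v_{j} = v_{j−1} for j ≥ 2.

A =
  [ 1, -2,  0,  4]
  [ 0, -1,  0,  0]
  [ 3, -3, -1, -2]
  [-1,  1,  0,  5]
A Jordan chain for λ = 3 of length 2:
v_1 = (-2, 0, -1, -1)ᵀ
v_2 = (1, 0, 1, 0)ᵀ

Let N = A − (3)·I. We want v_2 with N^2 v_2 = 0 but N^1 v_2 ≠ 0; then v_{j-1} := N · v_j for j = 2, …, 2.

Pick v_2 = (1, 0, 1, 0)ᵀ.
Then v_1 = N · v_2 = (-2, 0, -1, -1)ᵀ.

Sanity check: (A − (3)·I) v_1 = (0, 0, 0, 0)ᵀ = 0. ✓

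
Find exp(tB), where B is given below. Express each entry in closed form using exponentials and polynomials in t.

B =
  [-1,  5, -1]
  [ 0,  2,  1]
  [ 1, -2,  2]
e^{tB} =
  [3*t^2*exp(t)/2 - 2*t*exp(t) + exp(t), -3*t^2*exp(t)/2 + 5*t*exp(t), 3*t^2*exp(t) - t*exp(t)]
  [t^2*exp(t)/2, -t^2*exp(t)/2 + t*exp(t) + exp(t), t^2*exp(t) + t*exp(t)]
  [-t^2*exp(t)/2 + t*exp(t), t^2*exp(t)/2 - 2*t*exp(t), -t^2*exp(t) + t*exp(t) + exp(t)]

Strategy: write B = P · J · P⁻¹ where J is a Jordan canonical form, so e^{tB} = P · e^{tJ} · P⁻¹, and e^{tJ} can be computed block-by-block.

B has Jordan form
J =
  [1, 1, 0]
  [0, 1, 1]
  [0, 0, 1]
(up to reordering of blocks).

Per-block formulas:
  For a 3×3 Jordan block J_3(1): exp(t · J_3(1)) = e^(1t)·(I + t·N + (t^2/2)·N^2), where N is the 3×3 nilpotent shift.

After assembling e^{tJ} and conjugating by P, we get:

e^{tB} =
  [3*t^2*exp(t)/2 - 2*t*exp(t) + exp(t), -3*t^2*exp(t)/2 + 5*t*exp(t), 3*t^2*exp(t) - t*exp(t)]
  [t^2*exp(t)/2, -t^2*exp(t)/2 + t*exp(t) + exp(t), t^2*exp(t) + t*exp(t)]
  [-t^2*exp(t)/2 + t*exp(t), t^2*exp(t)/2 - 2*t*exp(t), -t^2*exp(t) + t*exp(t) + exp(t)]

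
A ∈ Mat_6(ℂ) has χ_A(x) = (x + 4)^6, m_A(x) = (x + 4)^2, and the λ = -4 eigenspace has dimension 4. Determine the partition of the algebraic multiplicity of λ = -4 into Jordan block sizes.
Block sizes for λ = -4: [2, 2, 1, 1]

Step 1 — from the characteristic polynomial, algebraic multiplicity of λ = -4 is 6. From dim ker(A − (-4)·I) = 4, there are exactly 4 Jordan blocks for λ = -4.
Step 2 — from the minimal polynomial, the factor (x + 4)^2 tells us the largest block for λ = -4 has size 2.
Step 3 — with total size 6, 4 blocks, and largest block 2, the block sizes (in nonincreasing order) are [2, 2, 1, 1].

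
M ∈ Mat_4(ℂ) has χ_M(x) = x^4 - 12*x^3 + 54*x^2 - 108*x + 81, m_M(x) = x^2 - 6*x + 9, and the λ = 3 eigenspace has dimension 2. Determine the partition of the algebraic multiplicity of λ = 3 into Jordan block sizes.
Block sizes for λ = 3: [2, 2]

Step 1 — from the characteristic polynomial, algebraic multiplicity of λ = 3 is 4. From dim ker(M − (3)·I) = 2, there are exactly 2 Jordan blocks for λ = 3.
Step 2 — from the minimal polynomial, the factor (x − 3)^2 tells us the largest block for λ = 3 has size 2.
Step 3 — with total size 4, 2 blocks, and largest block 2, the block sizes (in nonincreasing order) are [2, 2].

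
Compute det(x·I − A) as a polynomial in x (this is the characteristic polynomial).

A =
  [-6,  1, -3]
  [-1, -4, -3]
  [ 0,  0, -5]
x^3 + 15*x^2 + 75*x + 125

Expanding det(x·I − A) (e.g. by cofactor expansion or by noting that A is similar to its Jordan form J, which has the same characteristic polynomial as A) gives
  χ_A(x) = x^3 + 15*x^2 + 75*x + 125
which factors as (x + 5)^3. The eigenvalues (with algebraic multiplicities) are λ = -5 with multiplicity 3.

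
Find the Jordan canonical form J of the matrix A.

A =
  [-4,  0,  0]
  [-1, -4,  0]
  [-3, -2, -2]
J_2(-4) ⊕ J_1(-2)

The characteristic polynomial is
  det(x·I − A) = x^3 + 10*x^2 + 32*x + 32 = (x + 2)*(x + 4)^2

Eigenvalues and multiplicities (the geometric multiplicity of λ is n − rank(A − λI), which equals the number of Jordan blocks for λ):
  λ = -4: algebraic multiplicity = 2, geometric multiplicity = 1
  λ = -2: algebraic multiplicity = 1, geometric multiplicity = 1

Determining the block sizes for each eigenvalue:
  λ = -4: one block (gm = 1), so the single block has size am = 2 → block sizes [2]
  λ = -2: one block (gm = 1), so the single block has size am = 1 → block sizes [1]

Assembling the blocks gives a Jordan form
J =
  [-4,  1,  0]
  [ 0, -4,  0]
  [ 0,  0, -2]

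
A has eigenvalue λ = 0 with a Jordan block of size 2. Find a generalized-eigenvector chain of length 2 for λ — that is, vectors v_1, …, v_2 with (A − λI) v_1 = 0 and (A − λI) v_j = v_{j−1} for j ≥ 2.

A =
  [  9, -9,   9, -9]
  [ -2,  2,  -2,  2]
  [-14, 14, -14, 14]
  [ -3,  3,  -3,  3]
A Jordan chain for λ = 0 of length 2:
v_1 = (9, -2, -14, -3)ᵀ
v_2 = (1, 0, 0, 0)ᵀ

Let N = A − (0)·I. We want v_2 with N^2 v_2 = 0 but N^1 v_2 ≠ 0; then v_{j-1} := N · v_j for j = 2, …, 2.

Pick v_2 = (1, 0, 0, 0)ᵀ.
Then v_1 = N · v_2 = (9, -2, -14, -3)ᵀ.

Sanity check: (A − (0)·I) v_1 = (0, 0, 0, 0)ᵀ = 0. ✓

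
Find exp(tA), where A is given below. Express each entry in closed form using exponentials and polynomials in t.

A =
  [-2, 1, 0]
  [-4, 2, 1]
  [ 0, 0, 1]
e^{tA} =
  [1 - 2*t, t, -t + exp(t) - 1]
  [-4*t, 2*t + 1, -2*t + 3*exp(t) - 3]
  [0, 0, exp(t)]

Strategy: write A = P · J · P⁻¹ where J is a Jordan canonical form, so e^{tA} = P · e^{tJ} · P⁻¹, and e^{tJ} can be computed block-by-block.

A has Jordan form
J =
  [0, 1, 0]
  [0, 0, 0]
  [0, 0, 1]
(up to reordering of blocks).

Per-block formulas:
  For a 1×1 block at λ = 1: exp(t · [1]) = [e^(1t)].
  For a 2×2 Jordan block J_2(0): exp(t · J_2(0)) = e^(0t)·(I + t·N), where N is the 2×2 nilpotent shift.

After assembling e^{tJ} and conjugating by P, we get:

e^{tA} =
  [1 - 2*t, t, -t + exp(t) - 1]
  [-4*t, 2*t + 1, -2*t + 3*exp(t) - 3]
  [0, 0, exp(t)]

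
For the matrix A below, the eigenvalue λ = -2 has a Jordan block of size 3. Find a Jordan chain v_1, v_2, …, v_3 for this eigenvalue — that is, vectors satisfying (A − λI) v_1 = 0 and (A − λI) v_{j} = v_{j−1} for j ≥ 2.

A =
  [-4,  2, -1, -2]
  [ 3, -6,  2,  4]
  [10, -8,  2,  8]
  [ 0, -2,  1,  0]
A Jordan chain for λ = -2 of length 3:
v_1 = (0, 2, -4, 4)ᵀ
v_2 = (-2, 3, 10, 0)ᵀ
v_3 = (1, 0, 0, 0)ᵀ

Let N = A − (-2)·I. We want v_3 with N^3 v_3 = 0 but N^2 v_3 ≠ 0; then v_{j-1} := N · v_j for j = 3, …, 2.

Pick v_3 = (1, 0, 0, 0)ᵀ.
Then v_2 = N · v_3 = (-2, 3, 10, 0)ᵀ.
Then v_1 = N · v_2 = (0, 2, -4, 4)ᵀ.

Sanity check: (A − (-2)·I) v_1 = (0, 0, 0, 0)ᵀ = 0. ✓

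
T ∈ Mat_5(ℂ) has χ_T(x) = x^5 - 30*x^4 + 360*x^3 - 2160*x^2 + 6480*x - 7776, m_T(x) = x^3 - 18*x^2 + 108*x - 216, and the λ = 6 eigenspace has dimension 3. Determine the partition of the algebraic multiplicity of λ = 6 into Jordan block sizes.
Block sizes for λ = 6: [3, 1, 1]

Step 1 — from the characteristic polynomial, algebraic multiplicity of λ = 6 is 5. From dim ker(T − (6)·I) = 3, there are exactly 3 Jordan blocks for λ = 6.
Step 2 — from the minimal polynomial, the factor (x − 6)^3 tells us the largest block for λ = 6 has size 3.
Step 3 — with total size 5, 3 blocks, and largest block 3, the block sizes (in nonincreasing order) are [3, 1, 1].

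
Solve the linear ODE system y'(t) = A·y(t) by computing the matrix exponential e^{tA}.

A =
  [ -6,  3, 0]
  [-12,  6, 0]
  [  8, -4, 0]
e^{tA} =
  [1 - 6*t, 3*t, 0]
  [-12*t, 6*t + 1, 0]
  [8*t, -4*t, 1]

Strategy: write A = P · J · P⁻¹ where J is a Jordan canonical form, so e^{tA} = P · e^{tJ} · P⁻¹, and e^{tJ} can be computed block-by-block.

A has Jordan form
J =
  [0, 1, 0]
  [0, 0, 0]
  [0, 0, 0]
(up to reordering of blocks).

Per-block formulas:
  For a 2×2 Jordan block J_2(0): exp(t · J_2(0)) = e^(0t)·(I + t·N), where N is the 2×2 nilpotent shift.
  For a 1×1 block at λ = 0: exp(t · [0]) = [e^(0t)].

After assembling e^{tJ} and conjugating by P, we get:

e^{tA} =
  [1 - 6*t, 3*t, 0]
  [-12*t, 6*t + 1, 0]
  [8*t, -4*t, 1]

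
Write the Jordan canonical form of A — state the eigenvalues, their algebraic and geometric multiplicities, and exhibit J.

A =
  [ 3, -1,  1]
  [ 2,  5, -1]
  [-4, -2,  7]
J_3(5)

The characteristic polynomial is
  det(x·I − A) = x^3 - 15*x^2 + 75*x - 125 = (x - 5)^3

Eigenvalues and multiplicities (the geometric multiplicity of λ is n − rank(A − λI), which equals the number of Jordan blocks for λ):
  λ = 5: algebraic multiplicity = 3, geometric multiplicity = 1

Determining the block sizes for each eigenvalue:
  λ = 5: one block (gm = 1), so the single block has size am = 3 → block sizes [3]

Assembling the blocks gives a Jordan form
J =
  [5, 1, 0]
  [0, 5, 1]
  [0, 0, 5]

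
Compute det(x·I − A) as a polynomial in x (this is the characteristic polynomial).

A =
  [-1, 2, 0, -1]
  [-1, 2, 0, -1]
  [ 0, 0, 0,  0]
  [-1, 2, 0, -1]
x^4

Expanding det(x·I − A) (e.g. by cofactor expansion or by noting that A is similar to its Jordan form J, which has the same characteristic polynomial as A) gives
  χ_A(x) = x^4
which factors as x^4. The eigenvalues (with algebraic multiplicities) are λ = 0 with multiplicity 4.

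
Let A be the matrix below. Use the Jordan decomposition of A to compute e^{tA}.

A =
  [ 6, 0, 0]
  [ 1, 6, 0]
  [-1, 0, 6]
e^{tA} =
  [exp(6*t), 0, 0]
  [t*exp(6*t), exp(6*t), 0]
  [-t*exp(6*t), 0, exp(6*t)]

Strategy: write A = P · J · P⁻¹ where J is a Jordan canonical form, so e^{tA} = P · e^{tJ} · P⁻¹, and e^{tJ} can be computed block-by-block.

A has Jordan form
J =
  [6, 1, 0]
  [0, 6, 0]
  [0, 0, 6]
(up to reordering of blocks).

Per-block formulas:
  For a 2×2 Jordan block J_2(6): exp(t · J_2(6)) = e^(6t)·(I + t·N), where N is the 2×2 nilpotent shift.
  For a 1×1 block at λ = 6: exp(t · [6]) = [e^(6t)].

After assembling e^{tJ} and conjugating by P, we get:

e^{tA} =
  [exp(6*t), 0, 0]
  [t*exp(6*t), exp(6*t), 0]
  [-t*exp(6*t), 0, exp(6*t)]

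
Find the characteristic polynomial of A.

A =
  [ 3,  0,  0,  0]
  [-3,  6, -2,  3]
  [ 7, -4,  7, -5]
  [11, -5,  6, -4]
x^4 - 12*x^3 + 54*x^2 - 108*x + 81

Expanding det(x·I − A) (e.g. by cofactor expansion or by noting that A is similar to its Jordan form J, which has the same characteristic polynomial as A) gives
  χ_A(x) = x^4 - 12*x^3 + 54*x^2 - 108*x + 81
which factors as (x - 3)^4. The eigenvalues (with algebraic multiplicities) are λ = 3 with multiplicity 4.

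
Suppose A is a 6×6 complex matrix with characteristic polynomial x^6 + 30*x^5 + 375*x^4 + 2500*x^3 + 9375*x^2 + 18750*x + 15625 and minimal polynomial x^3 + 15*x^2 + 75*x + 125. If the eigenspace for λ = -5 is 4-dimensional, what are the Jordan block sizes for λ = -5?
Block sizes for λ = -5: [3, 1, 1, 1]

Step 1 — from the characteristic polynomial, algebraic multiplicity of λ = -5 is 6. From dim ker(A − (-5)·I) = 4, there are exactly 4 Jordan blocks for λ = -5.
Step 2 — from the minimal polynomial, the factor (x + 5)^3 tells us the largest block for λ = -5 has size 3.
Step 3 — with total size 6, 4 blocks, and largest block 3, the block sizes (in nonincreasing order) are [3, 1, 1, 1].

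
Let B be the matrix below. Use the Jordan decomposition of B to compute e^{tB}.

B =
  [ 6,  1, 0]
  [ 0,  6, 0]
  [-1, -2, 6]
e^{tB} =
  [exp(6*t), t*exp(6*t), 0]
  [0, exp(6*t), 0]
  [-t*exp(6*t), -t^2*exp(6*t)/2 - 2*t*exp(6*t), exp(6*t)]

Strategy: write B = P · J · P⁻¹ where J is a Jordan canonical form, so e^{tB} = P · e^{tJ} · P⁻¹, and e^{tJ} can be computed block-by-block.

B has Jordan form
J =
  [6, 1, 0]
  [0, 6, 1]
  [0, 0, 6]
(up to reordering of blocks).

Per-block formulas:
  For a 3×3 Jordan block J_3(6): exp(t · J_3(6)) = e^(6t)·(I + t·N + (t^2/2)·N^2), where N is the 3×3 nilpotent shift.

After assembling e^{tJ} and conjugating by P, we get:

e^{tB} =
  [exp(6*t), t*exp(6*t), 0]
  [0, exp(6*t), 0]
  [-t*exp(6*t), -t^2*exp(6*t)/2 - 2*t*exp(6*t), exp(6*t)]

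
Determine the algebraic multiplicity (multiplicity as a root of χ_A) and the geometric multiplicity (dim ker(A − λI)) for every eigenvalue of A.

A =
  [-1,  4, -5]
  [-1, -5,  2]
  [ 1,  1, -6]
λ = -4: alg = 3, geom = 1

Step 1 — factor the characteristic polynomial to read off the algebraic multiplicities:
  χ_A(x) = (x + 4)^3

Step 2 — compute geometric multiplicities via the rank-nullity identity g(λ) = n − rank(A − λI):
  rank(A − (-4)·I) = 2, so dim ker(A − (-4)·I) = n − 2 = 1

Summary:
  λ = -4: algebraic multiplicity = 3, geometric multiplicity = 1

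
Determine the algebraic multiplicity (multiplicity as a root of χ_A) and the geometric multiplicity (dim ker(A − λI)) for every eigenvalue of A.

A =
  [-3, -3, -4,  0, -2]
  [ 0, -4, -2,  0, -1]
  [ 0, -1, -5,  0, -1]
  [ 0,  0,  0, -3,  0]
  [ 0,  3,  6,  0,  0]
λ = -3: alg = 5, geom = 3

Step 1 — factor the characteristic polynomial to read off the algebraic multiplicities:
  χ_A(x) = (x + 3)^5

Step 2 — compute geometric multiplicities via the rank-nullity identity g(λ) = n − rank(A − λI):
  rank(A − (-3)·I) = 2, so dim ker(A − (-3)·I) = n − 2 = 3

Summary:
  λ = -3: algebraic multiplicity = 5, geometric multiplicity = 3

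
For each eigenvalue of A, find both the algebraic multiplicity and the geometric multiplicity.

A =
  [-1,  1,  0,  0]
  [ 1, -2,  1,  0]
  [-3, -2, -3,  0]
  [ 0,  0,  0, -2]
λ = -2: alg = 4, geom = 2

Step 1 — factor the characteristic polynomial to read off the algebraic multiplicities:
  χ_A(x) = (x + 2)^4

Step 2 — compute geometric multiplicities via the rank-nullity identity g(λ) = n − rank(A − λI):
  rank(A − (-2)·I) = 2, so dim ker(A − (-2)·I) = n − 2 = 2

Summary:
  λ = -2: algebraic multiplicity = 4, geometric multiplicity = 2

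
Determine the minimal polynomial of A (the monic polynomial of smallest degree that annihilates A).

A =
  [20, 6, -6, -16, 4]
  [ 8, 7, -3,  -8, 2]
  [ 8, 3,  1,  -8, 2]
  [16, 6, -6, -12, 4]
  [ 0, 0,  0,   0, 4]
x^2 - 8*x + 16

The characteristic polynomial is χ_A(x) = (x - 4)^5, so the eigenvalues are known. The minimal polynomial is
  m_A(x) = Π_λ (x − λ)^{k_λ}
where k_λ is the size of the *largest* Jordan block for λ (equivalently, the smallest k with (A − λI)^k v = 0 for every generalised eigenvector v of λ).

  λ = 4: largest Jordan block has size 2, contributing (x − 4)^2

So m_A(x) = (x - 4)^2 = x^2 - 8*x + 16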